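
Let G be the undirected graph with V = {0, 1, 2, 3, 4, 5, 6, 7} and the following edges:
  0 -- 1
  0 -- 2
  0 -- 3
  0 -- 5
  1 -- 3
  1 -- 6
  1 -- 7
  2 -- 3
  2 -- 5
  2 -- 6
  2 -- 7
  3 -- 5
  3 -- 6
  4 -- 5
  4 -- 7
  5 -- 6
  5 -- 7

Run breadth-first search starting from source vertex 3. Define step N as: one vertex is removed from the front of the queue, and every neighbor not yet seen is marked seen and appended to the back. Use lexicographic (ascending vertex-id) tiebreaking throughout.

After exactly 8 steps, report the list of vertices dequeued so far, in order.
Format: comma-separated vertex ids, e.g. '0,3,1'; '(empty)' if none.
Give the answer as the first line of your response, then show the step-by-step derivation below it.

3,0,1,2,5,6,7,4

step 1: dequeue 3; queue=[0,1,2,5,6]; order=3
step 2: dequeue 0; queue=[1,2,5,6]; order=3,0
step 3: dequeue 1; queue=[2,5,6,7]; order=3,0,1
step 4: dequeue 2; queue=[5,6,7]; order=3,0,1,2
step 5: dequeue 5; queue=[6,7,4]; order=3,0,1,2,5
step 6: dequeue 6; queue=[7,4]; order=3,0,1,2,5,6
step 7: dequeue 7; queue=[4]; order=3,0,1,2,5,6,7
step 8: dequeue 4; queue=[(empty)]; order=3,0,1,2,5,6,7,4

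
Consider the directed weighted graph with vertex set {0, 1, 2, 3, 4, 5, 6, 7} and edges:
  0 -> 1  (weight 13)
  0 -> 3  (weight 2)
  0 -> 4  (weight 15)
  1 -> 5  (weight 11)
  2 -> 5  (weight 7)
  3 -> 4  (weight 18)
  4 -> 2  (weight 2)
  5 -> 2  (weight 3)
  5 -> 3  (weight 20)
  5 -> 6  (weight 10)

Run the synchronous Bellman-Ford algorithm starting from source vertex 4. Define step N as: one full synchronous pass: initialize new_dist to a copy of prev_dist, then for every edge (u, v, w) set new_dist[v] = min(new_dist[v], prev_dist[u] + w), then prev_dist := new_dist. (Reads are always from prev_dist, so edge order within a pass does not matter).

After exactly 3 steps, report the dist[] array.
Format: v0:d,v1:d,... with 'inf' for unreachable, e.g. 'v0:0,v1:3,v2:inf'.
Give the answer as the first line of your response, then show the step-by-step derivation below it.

v0:inf,v1:inf,v2:2,v3:29,v4:0,v5:9,v6:19,v7:inf

step 1: dist = v0:inf,v1:inf,v2:2,v3:inf,v4:0,v5:inf,v6:inf,v7:inf
step 2: dist = v0:inf,v1:inf,v2:2,v3:inf,v4:0,v5:9,v6:inf,v7:inf
step 3: dist = v0:inf,v1:inf,v2:2,v3:29,v4:0,v5:9,v6:19,v7:inf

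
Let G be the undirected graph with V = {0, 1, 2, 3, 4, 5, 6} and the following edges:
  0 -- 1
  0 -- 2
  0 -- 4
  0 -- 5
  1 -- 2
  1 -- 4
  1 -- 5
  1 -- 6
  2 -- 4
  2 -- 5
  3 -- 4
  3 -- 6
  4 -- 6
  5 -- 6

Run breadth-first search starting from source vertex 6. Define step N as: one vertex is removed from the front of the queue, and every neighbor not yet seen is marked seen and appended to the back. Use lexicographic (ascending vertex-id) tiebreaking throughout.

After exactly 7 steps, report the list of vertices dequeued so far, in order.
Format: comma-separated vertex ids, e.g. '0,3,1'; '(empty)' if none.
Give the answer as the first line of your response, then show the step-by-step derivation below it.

6,1,3,4,5,0,2

step 1: dequeue 6; queue=[1,3,4,5]; order=6
step 2: dequeue 1; queue=[3,4,5,0,2]; order=6,1
step 3: dequeue 3; queue=[4,5,0,2]; order=6,1,3
step 4: dequeue 4; queue=[5,0,2]; order=6,1,3,4
step 5: dequeue 5; queue=[0,2]; order=6,1,3,4,5
step 6: dequeue 0; queue=[2]; order=6,1,3,4,5,0
step 7: dequeue 2; queue=[(empty)]; order=6,1,3,4,5,0,2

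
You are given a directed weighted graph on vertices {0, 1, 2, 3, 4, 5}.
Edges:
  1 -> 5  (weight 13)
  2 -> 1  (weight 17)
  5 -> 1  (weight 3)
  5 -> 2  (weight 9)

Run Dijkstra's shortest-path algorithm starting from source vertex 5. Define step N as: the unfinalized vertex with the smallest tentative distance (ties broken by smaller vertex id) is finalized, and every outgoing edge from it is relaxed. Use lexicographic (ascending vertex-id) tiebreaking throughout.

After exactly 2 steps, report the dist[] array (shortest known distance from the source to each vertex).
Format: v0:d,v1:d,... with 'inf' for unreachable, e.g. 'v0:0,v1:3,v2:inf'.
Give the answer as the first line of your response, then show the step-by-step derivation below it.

v0:inf,v1:3,v2:9,v3:inf,v4:inf,v5:0

step 1: dist = v0:inf,v1:3,v2:9,v3:inf,v4:inf,v5:0
step 2: dist = v0:inf,v1:3,v2:9,v3:inf,v4:inf,v5:0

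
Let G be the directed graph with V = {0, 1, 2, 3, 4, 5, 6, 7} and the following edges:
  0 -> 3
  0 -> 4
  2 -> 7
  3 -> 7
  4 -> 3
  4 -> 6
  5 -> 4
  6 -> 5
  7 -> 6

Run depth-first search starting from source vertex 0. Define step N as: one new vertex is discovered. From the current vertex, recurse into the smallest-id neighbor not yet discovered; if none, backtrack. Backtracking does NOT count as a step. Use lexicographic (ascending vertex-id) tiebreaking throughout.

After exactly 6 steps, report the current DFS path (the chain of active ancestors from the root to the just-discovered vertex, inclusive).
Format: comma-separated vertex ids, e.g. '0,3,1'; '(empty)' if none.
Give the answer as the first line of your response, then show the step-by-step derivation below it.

0,3,7,6,5,4

step 1: discover 0; path=0; order=0
step 2: discover 3; path=0>3; order=0,3
step 3: discover 7; path=0>3>7; order=0,3,7
step 4: discover 6; path=0>3>7>6; order=0,3,7,6
step 5: discover 5; path=0>3>7>6>5; order=0,3,7,6,5
step 6: discover 4; path=0>3>7>6>5>4; order=0,3,7,6,5,4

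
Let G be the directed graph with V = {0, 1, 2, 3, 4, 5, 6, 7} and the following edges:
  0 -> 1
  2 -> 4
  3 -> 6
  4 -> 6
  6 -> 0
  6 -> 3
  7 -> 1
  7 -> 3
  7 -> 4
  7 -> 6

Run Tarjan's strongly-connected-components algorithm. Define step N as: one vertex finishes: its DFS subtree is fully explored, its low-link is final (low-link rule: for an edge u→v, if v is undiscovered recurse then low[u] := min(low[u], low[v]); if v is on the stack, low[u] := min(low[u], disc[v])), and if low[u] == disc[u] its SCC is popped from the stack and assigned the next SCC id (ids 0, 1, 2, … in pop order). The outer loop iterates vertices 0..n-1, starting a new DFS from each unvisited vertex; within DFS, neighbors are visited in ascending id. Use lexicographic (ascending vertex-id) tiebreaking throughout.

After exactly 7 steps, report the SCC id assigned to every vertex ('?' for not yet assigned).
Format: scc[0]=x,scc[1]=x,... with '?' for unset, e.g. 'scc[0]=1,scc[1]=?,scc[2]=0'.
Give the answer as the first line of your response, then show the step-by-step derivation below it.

scc[0]=1,scc[1]=0,scc[2]=4,scc[3]=2,scc[4]=3,scc[5]=5,scc[6]=2,scc[7]=?

step 1: low=(low[0]=0,low[1]=1,low[2]=?,low[3]=?,low[4]=?,low[5]=?,low[6]=?,low[7]=?); scc=(scc[0]=?,scc[1]=0,scc[2]=?,scc[3]=?,scc[4]=?,scc[5]=?,scc[6]=?,scc[7]=?)
step 2: low=(low[0]=0,low[1]=1,low[2]=?,low[3]=?,low[4]=?,low[5]=?,low[6]=?,low[7]=?); scc=(scc[0]=1,scc[1]=0,scc[2]=?,scc[3]=?,scc[4]=?,scc[5]=?,scc[6]=?,scc[7]=?)
step 3: low=(low[0]=0,low[1]=1,low[2]=2,low[3]=4,low[4]=3,low[5]=?,low[6]=4,low[7]=?); scc=(scc[0]=1,scc[1]=0,scc[2]=?,scc[3]=?,scc[4]=?,scc[5]=?,scc[6]=?,scc[7]=?)
step 4: low=(low[0]=0,low[1]=1,low[2]=2,low[3]=4,low[4]=3,low[5]=?,low[6]=4,low[7]=?); scc=(scc[0]=1,scc[1]=0,scc[2]=?,scc[3]=2,scc[4]=?,scc[5]=?,scc[6]=2,scc[7]=?)
step 5: low=(low[0]=0,low[1]=1,low[2]=2,low[3]=4,low[4]=3,low[5]=?,low[6]=4,low[7]=?); scc=(scc[0]=1,scc[1]=0,scc[2]=?,scc[3]=2,scc[4]=3,scc[5]=?,scc[6]=2,scc[7]=?)
step 6: low=(low[0]=0,low[1]=1,low[2]=2,low[3]=4,low[4]=3,low[5]=?,low[6]=4,low[7]=?); scc=(scc[0]=1,scc[1]=0,scc[2]=4,scc[3]=2,scc[4]=3,scc[5]=?,scc[6]=2,scc[7]=?)
step 7: low=(low[0]=0,low[1]=1,low[2]=2,low[3]=4,low[4]=3,low[5]=6,low[6]=4,low[7]=?); scc=(scc[0]=1,scc[1]=0,scc[2]=4,scc[3]=2,scc[4]=3,scc[5]=5,scc[6]=2,scc[7]=?)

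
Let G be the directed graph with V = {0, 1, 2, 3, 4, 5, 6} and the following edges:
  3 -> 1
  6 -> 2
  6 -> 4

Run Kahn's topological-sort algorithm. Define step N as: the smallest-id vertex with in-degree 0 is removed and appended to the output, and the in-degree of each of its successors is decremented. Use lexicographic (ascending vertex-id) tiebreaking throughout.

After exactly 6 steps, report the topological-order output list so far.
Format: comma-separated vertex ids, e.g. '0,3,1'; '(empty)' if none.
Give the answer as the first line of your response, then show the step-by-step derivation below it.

0,3,1,5,6,2

step 1: output 0; order=[0]; indeg=(0,1,1,0,1,0,0)
step 2: output 3; order=[0,3]; indeg=(0,0,1,0,1,0,0)
step 3: output 1; order=[0,3,1]; indeg=(0,0,1,0,1,0,0)
step 4: output 5; order=[0,3,1,5]; indeg=(0,0,1,0,1,0,0)
step 5: output 6; order=[0,3,1,5,6]; indeg=(0,0,0,0,0,0,0)
step 6: output 2; order=[0,3,1,5,6,2]; indeg=(0,0,0,0,0,0,0)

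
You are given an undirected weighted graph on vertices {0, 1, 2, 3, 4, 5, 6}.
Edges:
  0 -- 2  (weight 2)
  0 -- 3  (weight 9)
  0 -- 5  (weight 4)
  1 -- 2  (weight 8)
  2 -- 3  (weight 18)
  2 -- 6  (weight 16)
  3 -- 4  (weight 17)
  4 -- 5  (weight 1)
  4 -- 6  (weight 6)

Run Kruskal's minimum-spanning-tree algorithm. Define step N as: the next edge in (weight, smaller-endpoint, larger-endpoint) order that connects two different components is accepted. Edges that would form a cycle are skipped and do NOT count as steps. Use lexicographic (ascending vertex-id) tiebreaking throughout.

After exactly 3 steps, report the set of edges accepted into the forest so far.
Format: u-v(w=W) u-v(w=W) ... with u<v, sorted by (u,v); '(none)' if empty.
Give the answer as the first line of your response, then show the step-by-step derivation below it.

0-2(w=2) 0-5(w=4) 4-5(w=1)

step 1: add edge 4-5 (w=1); MST = {4-5(w=1)}
step 2: add edge 0-2 (w=2); MST = {0-2(w=2) 4-5(w=1)}
step 3: add edge 0-5 (w=4); MST = {0-2(w=2) 0-5(w=4) 4-5(w=1)}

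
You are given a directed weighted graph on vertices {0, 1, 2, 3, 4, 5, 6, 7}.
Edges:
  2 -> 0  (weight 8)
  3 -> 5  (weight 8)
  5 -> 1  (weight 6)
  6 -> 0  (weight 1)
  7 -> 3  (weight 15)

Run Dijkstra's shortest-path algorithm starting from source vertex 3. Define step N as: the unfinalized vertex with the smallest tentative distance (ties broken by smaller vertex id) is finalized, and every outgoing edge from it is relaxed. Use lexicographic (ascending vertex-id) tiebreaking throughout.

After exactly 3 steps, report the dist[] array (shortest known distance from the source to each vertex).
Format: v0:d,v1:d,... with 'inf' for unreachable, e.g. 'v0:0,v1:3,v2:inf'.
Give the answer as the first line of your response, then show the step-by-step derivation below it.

v0:inf,v1:14,v2:inf,v3:0,v4:inf,v5:8,v6:inf,v7:inf

step 1: dist = v0:inf,v1:inf,v2:inf,v3:0,v4:inf,v5:8,v6:inf,v7:inf
step 2: dist = v0:inf,v1:14,v2:inf,v3:0,v4:inf,v5:8,v6:inf,v7:inf
step 3: dist = v0:inf,v1:14,v2:inf,v3:0,v4:inf,v5:8,v6:inf,v7:inf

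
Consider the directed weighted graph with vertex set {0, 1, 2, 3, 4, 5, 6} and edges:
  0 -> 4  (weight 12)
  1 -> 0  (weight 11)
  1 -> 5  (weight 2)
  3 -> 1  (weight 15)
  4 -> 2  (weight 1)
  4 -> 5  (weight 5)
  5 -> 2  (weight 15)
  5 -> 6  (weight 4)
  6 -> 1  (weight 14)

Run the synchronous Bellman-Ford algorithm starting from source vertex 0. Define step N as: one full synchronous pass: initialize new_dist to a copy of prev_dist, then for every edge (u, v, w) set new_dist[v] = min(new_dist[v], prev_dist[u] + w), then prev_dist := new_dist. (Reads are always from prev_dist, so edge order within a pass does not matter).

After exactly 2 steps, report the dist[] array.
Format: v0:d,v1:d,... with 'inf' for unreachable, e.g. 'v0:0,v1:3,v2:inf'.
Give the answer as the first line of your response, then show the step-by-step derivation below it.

v0:0,v1:inf,v2:13,v3:inf,v4:12,v5:17,v6:inf

step 1: dist = v0:0,v1:inf,v2:inf,v3:inf,v4:12,v5:inf,v6:inf
step 2: dist = v0:0,v1:inf,v2:13,v3:inf,v4:12,v5:17,v6:inf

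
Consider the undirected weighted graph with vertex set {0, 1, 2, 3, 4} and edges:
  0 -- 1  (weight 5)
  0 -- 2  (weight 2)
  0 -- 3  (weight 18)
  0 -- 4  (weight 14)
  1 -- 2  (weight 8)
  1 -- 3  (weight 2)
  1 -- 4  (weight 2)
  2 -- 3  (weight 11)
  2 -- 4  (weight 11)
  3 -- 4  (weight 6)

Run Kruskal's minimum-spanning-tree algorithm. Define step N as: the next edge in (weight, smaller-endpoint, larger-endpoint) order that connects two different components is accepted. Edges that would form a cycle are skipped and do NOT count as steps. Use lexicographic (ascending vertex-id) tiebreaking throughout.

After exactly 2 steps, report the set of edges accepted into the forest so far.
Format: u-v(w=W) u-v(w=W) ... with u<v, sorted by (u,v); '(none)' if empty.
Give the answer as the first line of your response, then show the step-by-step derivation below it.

0-2(w=2) 1-3(w=2)

step 1: add edge 0-2 (w=2); MST = {0-2(w=2)}
step 2: add edge 1-3 (w=2); MST = {0-2(w=2) 1-3(w=2)}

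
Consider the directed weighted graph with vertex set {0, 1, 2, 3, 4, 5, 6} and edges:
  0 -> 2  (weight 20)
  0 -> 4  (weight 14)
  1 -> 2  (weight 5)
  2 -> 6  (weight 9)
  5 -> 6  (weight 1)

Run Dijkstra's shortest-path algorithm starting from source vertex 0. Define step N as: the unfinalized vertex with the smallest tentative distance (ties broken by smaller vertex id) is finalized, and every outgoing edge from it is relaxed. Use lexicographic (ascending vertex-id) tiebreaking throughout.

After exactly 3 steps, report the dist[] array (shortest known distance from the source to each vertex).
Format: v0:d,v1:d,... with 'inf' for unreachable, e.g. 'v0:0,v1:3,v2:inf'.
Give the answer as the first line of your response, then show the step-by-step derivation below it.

v0:0,v1:inf,v2:20,v3:inf,v4:14,v5:inf,v6:29

step 1: dist = v0:0,v1:inf,v2:20,v3:inf,v4:14,v5:inf,v6:inf
step 2: dist = v0:0,v1:inf,v2:20,v3:inf,v4:14,v5:inf,v6:inf
step 3: dist = v0:0,v1:inf,v2:20,v3:inf,v4:14,v5:inf,v6:29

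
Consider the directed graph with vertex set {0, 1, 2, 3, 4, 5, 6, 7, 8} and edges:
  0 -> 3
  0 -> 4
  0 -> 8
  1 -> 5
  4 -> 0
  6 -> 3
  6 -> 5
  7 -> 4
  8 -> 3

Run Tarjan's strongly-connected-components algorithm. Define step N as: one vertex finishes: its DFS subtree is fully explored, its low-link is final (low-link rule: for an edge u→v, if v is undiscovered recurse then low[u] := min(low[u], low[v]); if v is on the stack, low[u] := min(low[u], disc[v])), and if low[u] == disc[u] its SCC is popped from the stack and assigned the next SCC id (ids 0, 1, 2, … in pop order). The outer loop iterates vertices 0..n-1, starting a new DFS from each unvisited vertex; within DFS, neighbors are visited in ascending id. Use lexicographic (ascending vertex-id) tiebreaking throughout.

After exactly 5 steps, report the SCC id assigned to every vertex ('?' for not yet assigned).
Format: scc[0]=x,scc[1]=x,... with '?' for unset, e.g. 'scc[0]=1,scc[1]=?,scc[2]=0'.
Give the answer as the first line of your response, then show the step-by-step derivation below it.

scc[0]=2,scc[1]=?,scc[2]=?,scc[3]=0,scc[4]=2,scc[5]=3,scc[6]=?,scc[7]=?,scc[8]=1

step 1: low=(low[0]=0,low[1]=?,low[2]=?,low[3]=1,low[4]=?,low[5]=?,low[6]=?,low[7]=?,low[8]=?); scc=(scc[0]=?,scc[1]=?,scc[2]=?,scc[3]=0,scc[4]=?,scc[5]=?,scc[6]=?,scc[7]=?,scc[8]=?)
step 2: low=(low[0]=0,low[1]=?,low[2]=?,low[3]=1,low[4]=0,low[5]=?,low[6]=?,low[7]=?,low[8]=?); scc=(scc[0]=?,scc[1]=?,scc[2]=?,scc[3]=0,scc[4]=?,scc[5]=?,scc[6]=?,scc[7]=?,scc[8]=?)
step 3: low=(low[0]=0,low[1]=?,low[2]=?,low[3]=1,low[4]=0,low[5]=?,low[6]=?,low[7]=?,low[8]=3); scc=(scc[0]=?,scc[1]=?,scc[2]=?,scc[3]=0,scc[4]=?,scc[5]=?,scc[6]=?,scc[7]=?,scc[8]=1)
step 4: low=(low[0]=0,low[1]=?,low[2]=?,low[3]=1,low[4]=0,low[5]=?,low[6]=?,low[7]=?,low[8]=3); scc=(scc[0]=2,scc[1]=?,scc[2]=?,scc[3]=0,scc[4]=2,scc[5]=?,scc[6]=?,scc[7]=?,scc[8]=1)
step 5: low=(low[0]=0,low[1]=4,low[2]=?,low[3]=1,low[4]=0,low[5]=5,low[6]=?,low[7]=?,low[8]=3); scc=(scc[0]=2,scc[1]=?,scc[2]=?,scc[3]=0,scc[4]=2,scc[5]=3,scc[6]=?,scc[7]=?,scc[8]=1)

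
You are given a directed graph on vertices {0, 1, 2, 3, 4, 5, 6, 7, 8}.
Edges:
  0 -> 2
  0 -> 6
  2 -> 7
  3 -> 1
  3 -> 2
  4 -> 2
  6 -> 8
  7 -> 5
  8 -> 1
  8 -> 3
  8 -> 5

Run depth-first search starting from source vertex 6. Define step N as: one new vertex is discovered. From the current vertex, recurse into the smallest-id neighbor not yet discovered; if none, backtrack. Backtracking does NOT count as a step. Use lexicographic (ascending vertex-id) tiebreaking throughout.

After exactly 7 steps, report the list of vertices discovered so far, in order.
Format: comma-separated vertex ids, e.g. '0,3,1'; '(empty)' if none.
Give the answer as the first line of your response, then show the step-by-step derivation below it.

6,8,1,3,2,7,5

step 1: discover 6; path=6; order=6
step 2: discover 8; path=6>8; order=6,8
step 3: discover 1; path=6>8>1; order=6,8,1
step 4: discover 3; path=6>8>3; order=6,8,1,3
step 5: discover 2; path=6>8>3>2; order=6,8,1,3,2
step 6: discover 7; path=6>8>3>2>7; order=6,8,1,3,2,7
step 7: discover 5; path=6>8>3>2>7>5; order=6,8,1,3,2,7,5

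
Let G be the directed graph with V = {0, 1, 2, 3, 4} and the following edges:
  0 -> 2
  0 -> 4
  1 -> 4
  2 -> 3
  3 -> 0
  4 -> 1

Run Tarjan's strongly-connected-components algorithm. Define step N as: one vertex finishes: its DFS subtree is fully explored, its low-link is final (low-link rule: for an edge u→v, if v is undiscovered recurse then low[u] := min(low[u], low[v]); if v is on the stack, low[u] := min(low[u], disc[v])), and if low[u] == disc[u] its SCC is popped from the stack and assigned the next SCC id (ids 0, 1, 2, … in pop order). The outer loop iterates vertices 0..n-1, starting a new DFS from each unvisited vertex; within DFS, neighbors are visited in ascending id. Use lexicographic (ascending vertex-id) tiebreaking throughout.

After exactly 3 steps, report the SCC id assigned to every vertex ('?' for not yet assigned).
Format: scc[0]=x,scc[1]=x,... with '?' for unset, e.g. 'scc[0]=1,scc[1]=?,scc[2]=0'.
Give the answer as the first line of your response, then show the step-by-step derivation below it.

scc[0]=?,scc[1]=?,scc[2]=?,scc[3]=?,scc[4]=?

step 1: low=(low[0]=0,low[1]=?,low[2]=1,low[3]=0,low[4]=?); scc=(scc[0]=?,scc[1]=?,scc[2]=?,scc[3]=?,scc[4]=?)
step 2: low=(low[0]=0,low[1]=?,low[2]=0,low[3]=0,low[4]=?); scc=(scc[0]=?,scc[1]=?,scc[2]=?,scc[3]=?,scc[4]=?)
step 3: low=(low[0]=0,low[1]=3,low[2]=0,low[3]=0,low[4]=3); scc=(scc[0]=?,scc[1]=?,scc[2]=?,scc[3]=?,scc[4]=?)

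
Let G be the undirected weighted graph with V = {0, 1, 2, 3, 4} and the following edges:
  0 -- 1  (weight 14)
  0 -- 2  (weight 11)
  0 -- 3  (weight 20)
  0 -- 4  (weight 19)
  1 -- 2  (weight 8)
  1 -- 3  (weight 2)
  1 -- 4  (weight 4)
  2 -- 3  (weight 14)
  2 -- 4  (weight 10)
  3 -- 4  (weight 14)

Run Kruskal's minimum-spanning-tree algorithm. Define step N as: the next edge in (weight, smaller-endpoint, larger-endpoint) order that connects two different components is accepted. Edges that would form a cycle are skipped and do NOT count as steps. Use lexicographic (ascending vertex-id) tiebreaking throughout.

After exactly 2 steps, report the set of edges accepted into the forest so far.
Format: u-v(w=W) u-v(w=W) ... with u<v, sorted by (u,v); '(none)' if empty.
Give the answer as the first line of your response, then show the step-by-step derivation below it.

1-3(w=2) 1-4(w=4)

step 1: add edge 1-3 (w=2); MST = {1-3(w=2)}
step 2: add edge 1-4 (w=4); MST = {1-3(w=2) 1-4(w=4)}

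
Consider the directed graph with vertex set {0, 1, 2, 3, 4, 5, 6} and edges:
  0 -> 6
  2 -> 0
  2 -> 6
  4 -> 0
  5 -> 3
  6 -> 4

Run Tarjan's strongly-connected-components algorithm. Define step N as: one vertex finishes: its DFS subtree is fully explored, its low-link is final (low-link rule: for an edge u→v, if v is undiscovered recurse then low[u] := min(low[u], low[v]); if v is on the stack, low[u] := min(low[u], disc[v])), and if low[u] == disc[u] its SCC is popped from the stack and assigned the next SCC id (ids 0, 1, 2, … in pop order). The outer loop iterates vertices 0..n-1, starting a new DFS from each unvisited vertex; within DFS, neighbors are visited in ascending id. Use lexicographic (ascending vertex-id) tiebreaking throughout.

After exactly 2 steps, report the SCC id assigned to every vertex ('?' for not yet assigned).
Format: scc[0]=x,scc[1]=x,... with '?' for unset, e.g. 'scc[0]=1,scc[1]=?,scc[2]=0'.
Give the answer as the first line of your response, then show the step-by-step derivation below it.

scc[0]=?,scc[1]=?,scc[2]=?,scc[3]=?,scc[4]=?,scc[5]=?,scc[6]=?

step 1: low=(low[0]=0,low[1]=?,low[2]=?,low[3]=?,low[4]=0,low[5]=?,low[6]=1); scc=(scc[0]=?,scc[1]=?,scc[2]=?,scc[3]=?,scc[4]=?,scc[5]=?,scc[6]=?)
step 2: low=(low[0]=0,low[1]=?,low[2]=?,low[3]=?,low[4]=0,low[5]=?,low[6]=0); scc=(scc[0]=?,scc[1]=?,scc[2]=?,scc[3]=?,scc[4]=?,scc[5]=?,scc[6]=?)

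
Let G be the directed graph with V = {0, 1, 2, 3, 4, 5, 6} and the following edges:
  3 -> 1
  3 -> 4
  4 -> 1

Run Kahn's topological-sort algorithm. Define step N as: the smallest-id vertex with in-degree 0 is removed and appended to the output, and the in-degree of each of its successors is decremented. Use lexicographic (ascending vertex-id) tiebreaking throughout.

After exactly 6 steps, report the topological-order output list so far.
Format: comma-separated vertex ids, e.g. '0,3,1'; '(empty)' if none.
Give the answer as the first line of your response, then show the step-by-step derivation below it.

0,2,3,4,1,5

step 1: output 0; order=[0]; indeg=(0,2,0,0,1,0,0)
step 2: output 2; order=[0,2]; indeg=(0,2,0,0,1,0,0)
step 3: output 3; order=[0,2,3]; indeg=(0,1,0,0,0,0,0)
step 4: output 4; order=[0,2,3,4]; indeg=(0,0,0,0,0,0,0)
step 5: output 1; order=[0,2,3,4,1]; indeg=(0,0,0,0,0,0,0)
step 6: output 5; order=[0,2,3,4,1,5]; indeg=(0,0,0,0,0,0,0)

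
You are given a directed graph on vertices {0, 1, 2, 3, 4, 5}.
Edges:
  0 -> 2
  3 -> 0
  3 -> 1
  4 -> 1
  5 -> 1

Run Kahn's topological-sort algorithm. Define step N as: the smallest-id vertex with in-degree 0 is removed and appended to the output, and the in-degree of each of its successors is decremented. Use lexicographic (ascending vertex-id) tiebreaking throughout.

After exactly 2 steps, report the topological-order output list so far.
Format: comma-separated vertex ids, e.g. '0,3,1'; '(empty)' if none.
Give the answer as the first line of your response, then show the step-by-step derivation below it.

3,0

step 1: output 3; order=[3]; indeg=(0,2,1,0,0,0)
step 2: output 0; order=[3,0]; indeg=(0,2,0,0,0,0)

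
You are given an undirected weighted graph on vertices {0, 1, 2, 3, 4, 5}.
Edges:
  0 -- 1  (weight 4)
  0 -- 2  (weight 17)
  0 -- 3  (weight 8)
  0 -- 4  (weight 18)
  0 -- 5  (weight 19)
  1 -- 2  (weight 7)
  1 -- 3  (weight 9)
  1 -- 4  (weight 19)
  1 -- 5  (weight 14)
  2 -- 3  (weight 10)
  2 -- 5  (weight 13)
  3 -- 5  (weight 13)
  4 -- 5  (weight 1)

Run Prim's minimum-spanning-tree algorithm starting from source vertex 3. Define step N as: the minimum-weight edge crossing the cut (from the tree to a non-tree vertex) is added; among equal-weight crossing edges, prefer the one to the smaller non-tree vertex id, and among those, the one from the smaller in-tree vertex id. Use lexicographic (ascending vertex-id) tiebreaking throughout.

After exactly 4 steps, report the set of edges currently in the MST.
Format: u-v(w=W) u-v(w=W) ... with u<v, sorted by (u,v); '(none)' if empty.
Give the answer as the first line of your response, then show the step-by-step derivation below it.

0-1(w=4) 0-3(w=8) 1-2(w=7) 2-5(w=13)

step 1: add edge 0-3 (w=8); MST = {0-3(w=8)}
step 2: add edge 0-1 (w=4); MST = {0-1(w=4) 0-3(w=8)}
step 3: add edge 1-2 (w=7); MST = {0-1(w=4) 0-3(w=8) 1-2(w=7)}
step 4: add edge 2-5 (w=13); MST = {0-1(w=4) 0-3(w=8) 1-2(w=7) 2-5(w=13)}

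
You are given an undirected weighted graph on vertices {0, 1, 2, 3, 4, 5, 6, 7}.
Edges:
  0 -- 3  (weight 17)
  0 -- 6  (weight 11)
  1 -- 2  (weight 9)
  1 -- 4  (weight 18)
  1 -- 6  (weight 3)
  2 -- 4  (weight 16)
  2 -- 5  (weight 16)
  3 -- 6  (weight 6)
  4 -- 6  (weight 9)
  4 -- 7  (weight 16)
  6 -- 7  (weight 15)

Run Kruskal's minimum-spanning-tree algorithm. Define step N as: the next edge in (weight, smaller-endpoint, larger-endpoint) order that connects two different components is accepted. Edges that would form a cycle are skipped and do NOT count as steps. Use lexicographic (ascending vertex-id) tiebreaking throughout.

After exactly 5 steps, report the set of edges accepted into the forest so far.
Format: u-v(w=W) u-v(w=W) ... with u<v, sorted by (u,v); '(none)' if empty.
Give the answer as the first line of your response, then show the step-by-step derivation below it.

0-6(w=11) 1-2(w=9) 1-6(w=3) 3-6(w=6) 4-6(w=9)

step 1: add edge 1-6 (w=3); MST = {1-6(w=3)}
step 2: add edge 3-6 (w=6); MST = {1-6(w=3) 3-6(w=6)}
step 3: add edge 1-2 (w=9); MST = {1-2(w=9) 1-6(w=3) 3-6(w=6)}
step 4: add edge 4-6 (w=9); MST = {1-2(w=9) 1-6(w=3) 3-6(w=6) 4-6(w=9)}
step 5: add edge 0-6 (w=11); MST = {0-6(w=11) 1-2(w=9) 1-6(w=3) 3-6(w=6) 4-6(w=9)}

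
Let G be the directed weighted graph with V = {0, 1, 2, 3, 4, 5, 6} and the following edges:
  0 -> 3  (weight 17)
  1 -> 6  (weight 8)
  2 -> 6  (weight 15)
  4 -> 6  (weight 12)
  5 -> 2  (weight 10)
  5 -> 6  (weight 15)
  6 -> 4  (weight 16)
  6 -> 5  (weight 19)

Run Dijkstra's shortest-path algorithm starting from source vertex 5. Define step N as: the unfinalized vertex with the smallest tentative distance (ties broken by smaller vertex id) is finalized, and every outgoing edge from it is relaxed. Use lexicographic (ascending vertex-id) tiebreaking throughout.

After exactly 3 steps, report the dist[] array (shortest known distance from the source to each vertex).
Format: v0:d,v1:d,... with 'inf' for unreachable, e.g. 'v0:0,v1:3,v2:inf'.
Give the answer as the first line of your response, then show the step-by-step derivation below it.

v0:inf,v1:inf,v2:10,v3:inf,v4:31,v5:0,v6:15

step 1: dist = v0:inf,v1:inf,v2:10,v3:inf,v4:inf,v5:0,v6:15
step 2: dist = v0:inf,v1:inf,v2:10,v3:inf,v4:inf,v5:0,v6:15
step 3: dist = v0:inf,v1:inf,v2:10,v3:inf,v4:31,v5:0,v6:15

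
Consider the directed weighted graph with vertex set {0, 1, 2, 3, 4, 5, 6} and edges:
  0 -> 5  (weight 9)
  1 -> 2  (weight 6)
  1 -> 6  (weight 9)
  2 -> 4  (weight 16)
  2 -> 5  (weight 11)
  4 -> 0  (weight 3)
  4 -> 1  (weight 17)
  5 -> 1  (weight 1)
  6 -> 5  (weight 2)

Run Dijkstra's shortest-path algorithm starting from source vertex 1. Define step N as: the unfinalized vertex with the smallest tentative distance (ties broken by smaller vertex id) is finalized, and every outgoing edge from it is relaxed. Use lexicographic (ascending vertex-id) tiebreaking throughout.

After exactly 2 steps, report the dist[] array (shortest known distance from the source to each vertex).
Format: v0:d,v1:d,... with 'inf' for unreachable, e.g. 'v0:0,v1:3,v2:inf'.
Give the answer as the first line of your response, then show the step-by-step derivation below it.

v0:inf,v1:0,v2:6,v3:inf,v4:22,v5:17,v6:9

step 1: dist = v0:inf,v1:0,v2:6,v3:inf,v4:inf,v5:inf,v6:9
step 2: dist = v0:inf,v1:0,v2:6,v3:inf,v4:22,v5:17,v6:9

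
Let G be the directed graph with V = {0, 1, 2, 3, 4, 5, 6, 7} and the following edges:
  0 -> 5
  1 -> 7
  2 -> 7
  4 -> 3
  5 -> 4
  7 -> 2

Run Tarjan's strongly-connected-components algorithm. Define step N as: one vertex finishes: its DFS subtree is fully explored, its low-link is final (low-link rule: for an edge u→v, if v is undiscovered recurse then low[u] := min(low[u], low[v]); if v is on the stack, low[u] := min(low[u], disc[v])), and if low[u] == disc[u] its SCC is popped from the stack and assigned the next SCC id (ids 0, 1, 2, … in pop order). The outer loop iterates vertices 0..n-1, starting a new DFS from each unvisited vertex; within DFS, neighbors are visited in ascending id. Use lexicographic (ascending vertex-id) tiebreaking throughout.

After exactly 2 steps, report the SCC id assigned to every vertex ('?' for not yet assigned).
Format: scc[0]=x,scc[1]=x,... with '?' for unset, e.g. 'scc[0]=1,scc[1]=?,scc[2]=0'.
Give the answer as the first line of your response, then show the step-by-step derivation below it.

scc[0]=?,scc[1]=?,scc[2]=?,scc[3]=0,scc[4]=1,scc[5]=?,scc[6]=?,scc[7]=?

step 1: low=(low[0]=0,low[1]=?,low[2]=?,low[3]=3,low[4]=2,low[5]=1,low[6]=?,low[7]=?); scc=(scc[0]=?,scc[1]=?,scc[2]=?,scc[3]=0,scc[4]=?,scc[5]=?,scc[6]=?,scc[7]=?)
step 2: low=(low[0]=0,low[1]=?,low[2]=?,low[3]=3,low[4]=2,low[5]=1,low[6]=?,low[7]=?); scc=(scc[0]=?,scc[1]=?,scc[2]=?,scc[3]=0,scc[4]=1,scc[5]=?,scc[6]=?,scc[7]=?)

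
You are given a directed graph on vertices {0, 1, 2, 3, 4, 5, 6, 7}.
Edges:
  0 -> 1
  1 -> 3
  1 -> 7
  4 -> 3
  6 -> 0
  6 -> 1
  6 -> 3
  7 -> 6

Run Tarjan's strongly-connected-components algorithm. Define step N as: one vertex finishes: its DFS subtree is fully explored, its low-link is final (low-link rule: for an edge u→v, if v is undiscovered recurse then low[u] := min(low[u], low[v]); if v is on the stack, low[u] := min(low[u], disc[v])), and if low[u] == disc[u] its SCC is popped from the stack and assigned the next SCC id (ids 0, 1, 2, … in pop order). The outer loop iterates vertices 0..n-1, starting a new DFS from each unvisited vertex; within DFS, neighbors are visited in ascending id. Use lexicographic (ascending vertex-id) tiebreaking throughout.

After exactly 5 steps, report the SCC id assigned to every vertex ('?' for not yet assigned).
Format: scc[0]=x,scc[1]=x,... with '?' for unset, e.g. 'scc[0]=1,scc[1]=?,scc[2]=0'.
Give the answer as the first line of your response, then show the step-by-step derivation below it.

scc[0]=1,scc[1]=1,scc[2]=?,scc[3]=0,scc[4]=?,scc[5]=?,scc[6]=1,scc[7]=1

step 1: low=(low[0]=0,low[1]=1,low[2]=?,low[3]=2,low[4]=?,low[5]=?,low[6]=?,low[7]=?); scc=(scc[0]=?,scc[1]=?,scc[2]=?,scc[3]=0,scc[4]=?,scc[5]=?,scc[6]=?,scc[7]=?)
step 2: low=(low[0]=0,low[1]=1,low[2]=?,low[3]=2,low[4]=?,low[5]=?,low[6]=0,low[7]=3); scc=(scc[0]=?,scc[1]=?,scc[2]=?,scc[3]=0,scc[4]=?,scc[5]=?,scc[6]=?,scc[7]=?)
step 3: low=(low[0]=0,low[1]=1,low[2]=?,low[3]=2,low[4]=?,low[5]=?,low[6]=0,low[7]=0); scc=(scc[0]=?,scc[1]=?,scc[2]=?,scc[3]=0,scc[4]=?,scc[5]=?,scc[6]=?,scc[7]=?)
step 4: low=(low[0]=0,low[1]=0,low[2]=?,low[3]=2,low[4]=?,low[5]=?,low[6]=0,low[7]=0); scc=(scc[0]=?,scc[1]=?,scc[2]=?,scc[3]=0,scc[4]=?,scc[5]=?,scc[6]=?,scc[7]=?)
step 5: low=(low[0]=0,low[1]=0,low[2]=?,low[3]=2,low[4]=?,low[5]=?,low[6]=0,low[7]=0); scc=(scc[0]=1,scc[1]=1,scc[2]=?,scc[3]=0,scc[4]=?,scc[5]=?,scc[6]=1,scc[7]=1)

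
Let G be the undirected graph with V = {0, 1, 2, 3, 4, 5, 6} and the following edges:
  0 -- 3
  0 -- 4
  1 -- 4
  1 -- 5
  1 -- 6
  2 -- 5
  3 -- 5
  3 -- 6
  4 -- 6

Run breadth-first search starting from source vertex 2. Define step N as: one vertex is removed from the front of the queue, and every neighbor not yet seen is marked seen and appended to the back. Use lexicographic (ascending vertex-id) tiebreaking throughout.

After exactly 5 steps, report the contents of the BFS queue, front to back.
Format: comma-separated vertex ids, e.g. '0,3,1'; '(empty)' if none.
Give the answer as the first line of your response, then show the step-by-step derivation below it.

6,0

step 1: dequeue 2; queue=[5]; order=2
step 2: dequeue 5; queue=[1,3]; order=2,5
step 3: dequeue 1; queue=[3,4,6]; order=2,5,1
step 4: dequeue 3; queue=[4,6,0]; order=2,5,1,3
step 5: dequeue 4; queue=[6,0]; order=2,5,1,3,4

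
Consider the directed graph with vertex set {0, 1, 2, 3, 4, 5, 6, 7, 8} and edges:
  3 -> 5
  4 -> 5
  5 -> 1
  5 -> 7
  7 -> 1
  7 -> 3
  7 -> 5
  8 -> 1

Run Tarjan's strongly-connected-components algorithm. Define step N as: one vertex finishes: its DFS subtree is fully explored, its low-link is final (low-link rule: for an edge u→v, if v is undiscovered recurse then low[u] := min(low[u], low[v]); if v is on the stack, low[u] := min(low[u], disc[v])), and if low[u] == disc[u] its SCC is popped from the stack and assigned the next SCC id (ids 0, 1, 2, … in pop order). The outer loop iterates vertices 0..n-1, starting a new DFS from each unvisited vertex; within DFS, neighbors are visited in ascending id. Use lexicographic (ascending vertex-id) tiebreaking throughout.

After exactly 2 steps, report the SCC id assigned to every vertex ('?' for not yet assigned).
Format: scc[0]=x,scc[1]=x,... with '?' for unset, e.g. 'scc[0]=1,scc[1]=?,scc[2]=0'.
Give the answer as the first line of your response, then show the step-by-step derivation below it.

scc[0]=0,scc[1]=1,scc[2]=?,scc[3]=?,scc[4]=?,scc[5]=?,scc[6]=?,scc[7]=?,scc[8]=?

step 1: low=(low[0]=0,low[1]=?,low[2]=?,low[3]=?,low[4]=?,low[5]=?,low[6]=?,low[7]=?,low[8]=?); scc=(scc[0]=0,scc[1]=?,scc[2]=?,scc[3]=?,scc[4]=?,scc[5]=?,scc[6]=?,scc[7]=?,scc[8]=?)
step 2: low=(low[0]=0,low[1]=1,low[2]=?,low[3]=?,low[4]=?,low[5]=?,low[6]=?,low[7]=?,low[8]=?); scc=(scc[0]=0,scc[1]=1,scc[2]=?,scc[3]=?,scc[4]=?,scc[5]=?,scc[6]=?,scc[7]=?,scc[8]=?)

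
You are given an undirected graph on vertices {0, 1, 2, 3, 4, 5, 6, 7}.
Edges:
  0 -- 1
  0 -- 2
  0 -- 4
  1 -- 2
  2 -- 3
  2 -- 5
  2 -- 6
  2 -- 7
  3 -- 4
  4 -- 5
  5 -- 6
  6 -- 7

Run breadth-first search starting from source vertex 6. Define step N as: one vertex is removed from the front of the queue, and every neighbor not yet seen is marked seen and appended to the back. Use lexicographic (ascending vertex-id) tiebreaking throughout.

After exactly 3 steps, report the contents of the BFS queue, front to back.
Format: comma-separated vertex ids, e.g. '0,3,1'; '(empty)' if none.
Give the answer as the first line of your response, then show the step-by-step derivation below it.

7,0,1,3,4

step 1: dequeue 6; queue=[2,5,7]; order=6
step 2: dequeue 2; queue=[5,7,0,1,3]; order=6,2
step 3: dequeue 5; queue=[7,0,1,3,4]; order=6,2,5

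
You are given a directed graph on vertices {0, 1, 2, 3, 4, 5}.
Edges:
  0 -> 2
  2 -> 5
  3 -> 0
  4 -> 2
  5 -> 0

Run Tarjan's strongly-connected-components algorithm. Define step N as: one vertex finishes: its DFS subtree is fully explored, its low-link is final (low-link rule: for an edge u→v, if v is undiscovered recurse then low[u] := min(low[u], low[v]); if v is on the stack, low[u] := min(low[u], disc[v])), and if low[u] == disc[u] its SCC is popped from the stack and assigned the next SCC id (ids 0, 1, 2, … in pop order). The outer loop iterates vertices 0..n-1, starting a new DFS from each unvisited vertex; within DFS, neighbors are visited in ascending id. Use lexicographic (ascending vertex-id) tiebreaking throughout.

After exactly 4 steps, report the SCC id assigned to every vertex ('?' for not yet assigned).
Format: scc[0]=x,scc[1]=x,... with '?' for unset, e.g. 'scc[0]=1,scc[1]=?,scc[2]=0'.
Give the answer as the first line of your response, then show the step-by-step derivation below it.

scc[0]=0,scc[1]=1,scc[2]=0,scc[3]=?,scc[4]=?,scc[5]=0

step 1: low=(low[0]=0,low[1]=?,low[2]=1,low[3]=?,low[4]=?,low[5]=0); scc=(scc[0]=?,scc[1]=?,scc[2]=?,scc[3]=?,scc[4]=?,scc[5]=?)
step 2: low=(low[0]=0,low[1]=?,low[2]=0,low[3]=?,low[4]=?,low[5]=0); scc=(scc[0]=?,scc[1]=?,scc[2]=?,scc[3]=?,scc[4]=?,scc[5]=?)
step 3: low=(low[0]=0,low[1]=?,low[2]=0,low[3]=?,low[4]=?,low[5]=0); scc=(scc[0]=0,scc[1]=?,scc[2]=0,scc[3]=?,scc[4]=?,scc[5]=0)
step 4: low=(low[0]=0,low[1]=3,low[2]=0,low[3]=?,low[4]=?,low[5]=0); scc=(scc[0]=0,scc[1]=1,scc[2]=0,scc[3]=?,scc[4]=?,scc[5]=0)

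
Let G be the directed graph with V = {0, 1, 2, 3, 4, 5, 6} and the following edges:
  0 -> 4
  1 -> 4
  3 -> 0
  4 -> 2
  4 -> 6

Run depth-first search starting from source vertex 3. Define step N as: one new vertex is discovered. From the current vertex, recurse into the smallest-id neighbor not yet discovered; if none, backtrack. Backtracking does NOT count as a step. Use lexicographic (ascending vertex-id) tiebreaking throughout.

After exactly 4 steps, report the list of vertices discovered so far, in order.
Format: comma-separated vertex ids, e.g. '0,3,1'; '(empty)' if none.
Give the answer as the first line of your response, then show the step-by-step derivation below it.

3,0,4,2

step 1: discover 3; path=3; order=3
step 2: discover 0; path=3>0; order=3,0
step 3: discover 4; path=3>0>4; order=3,0,4
step 4: discover 2; path=3>0>4>2; order=3,0,4,2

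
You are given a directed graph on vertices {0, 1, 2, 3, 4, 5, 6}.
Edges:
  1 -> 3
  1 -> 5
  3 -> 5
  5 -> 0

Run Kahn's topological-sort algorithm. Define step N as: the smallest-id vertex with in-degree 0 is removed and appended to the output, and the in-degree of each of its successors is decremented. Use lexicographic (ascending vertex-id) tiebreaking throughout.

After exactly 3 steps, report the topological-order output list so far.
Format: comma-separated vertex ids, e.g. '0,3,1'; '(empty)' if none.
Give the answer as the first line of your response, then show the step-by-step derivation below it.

1,2,3

step 1: output 1; order=[1]; indeg=(1,0,0,0,0,1,0)
step 2: output 2; order=[1,2]; indeg=(1,0,0,0,0,1,0)
step 3: output 3; order=[1,2,3]; indeg=(1,0,0,0,0,0,0)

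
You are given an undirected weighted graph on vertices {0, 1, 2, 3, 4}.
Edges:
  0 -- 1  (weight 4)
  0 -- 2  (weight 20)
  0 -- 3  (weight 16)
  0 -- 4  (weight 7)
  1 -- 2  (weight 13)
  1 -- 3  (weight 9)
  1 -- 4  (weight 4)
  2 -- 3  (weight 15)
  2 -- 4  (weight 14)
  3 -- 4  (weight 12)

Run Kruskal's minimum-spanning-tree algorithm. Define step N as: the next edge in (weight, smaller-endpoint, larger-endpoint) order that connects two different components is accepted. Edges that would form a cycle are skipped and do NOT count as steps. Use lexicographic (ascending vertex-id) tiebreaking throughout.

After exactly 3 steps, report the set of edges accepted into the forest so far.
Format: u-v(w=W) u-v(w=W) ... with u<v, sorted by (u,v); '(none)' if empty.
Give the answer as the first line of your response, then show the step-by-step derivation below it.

0-1(w=4) 1-3(w=9) 1-4(w=4)

step 1: add edge 0-1 (w=4); MST = {0-1(w=4)}
step 2: add edge 1-4 (w=4); MST = {0-1(w=4) 1-4(w=4)}
step 3: add edge 1-3 (w=9); MST = {0-1(w=4) 1-3(w=9) 1-4(w=4)}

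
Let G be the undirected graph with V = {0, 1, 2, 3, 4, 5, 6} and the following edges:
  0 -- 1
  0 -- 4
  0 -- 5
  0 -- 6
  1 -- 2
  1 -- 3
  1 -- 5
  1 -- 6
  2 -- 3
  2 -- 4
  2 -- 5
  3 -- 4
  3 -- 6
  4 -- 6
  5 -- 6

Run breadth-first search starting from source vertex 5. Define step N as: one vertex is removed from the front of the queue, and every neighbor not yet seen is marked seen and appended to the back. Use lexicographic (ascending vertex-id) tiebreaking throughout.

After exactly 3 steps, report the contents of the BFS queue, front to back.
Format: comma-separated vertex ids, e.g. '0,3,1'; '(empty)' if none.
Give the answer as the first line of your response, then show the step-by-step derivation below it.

2,6,4,3

step 1: dequeue 5; queue=[0,1,2,6]; order=5
step 2: dequeue 0; queue=[1,2,6,4]; order=5,0
step 3: dequeue 1; queue=[2,6,4,3]; order=5,0,1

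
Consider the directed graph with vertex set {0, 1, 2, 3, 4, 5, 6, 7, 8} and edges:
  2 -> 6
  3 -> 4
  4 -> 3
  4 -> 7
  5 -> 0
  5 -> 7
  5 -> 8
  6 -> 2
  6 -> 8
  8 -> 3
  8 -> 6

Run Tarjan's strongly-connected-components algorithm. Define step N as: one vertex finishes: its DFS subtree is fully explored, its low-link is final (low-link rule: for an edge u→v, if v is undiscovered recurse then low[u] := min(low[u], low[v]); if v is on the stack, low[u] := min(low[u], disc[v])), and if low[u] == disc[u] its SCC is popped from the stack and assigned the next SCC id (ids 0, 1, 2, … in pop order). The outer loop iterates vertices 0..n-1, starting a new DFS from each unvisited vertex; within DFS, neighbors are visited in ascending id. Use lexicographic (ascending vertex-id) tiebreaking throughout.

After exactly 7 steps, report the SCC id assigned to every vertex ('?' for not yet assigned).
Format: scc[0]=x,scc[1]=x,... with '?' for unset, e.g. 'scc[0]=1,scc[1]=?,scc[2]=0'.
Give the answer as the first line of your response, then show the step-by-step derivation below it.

scc[0]=0,scc[1]=1,scc[2]=?,scc[3]=3,scc[4]=3,scc[5]=?,scc[6]=?,scc[7]=2,scc[8]=?

step 1: low=(low[0]=0,low[1]=?,low[2]=?,low[3]=?,low[4]=?,low[5]=?,low[6]=?,low[7]=?,low[8]=?); scc=(scc[0]=0,scc[1]=?,scc[2]=?,scc[3]=?,scc[4]=?,scc[5]=?,scc[6]=?,scc[7]=?,scc[8]=?)
step 2: low=(low[0]=0,low[1]=1,low[2]=?,low[3]=?,low[4]=?,low[5]=?,low[6]=?,low[7]=?,low[8]=?); scc=(scc[0]=0,scc[1]=1,scc[2]=?,scc[3]=?,scc[4]=?,scc[5]=?,scc[6]=?,scc[7]=?,scc[8]=?)
step 3: low=(low[0]=0,low[1]=1,low[2]=2,low[3]=5,low[4]=5,low[5]=?,low[6]=2,low[7]=7,low[8]=4); scc=(scc[0]=0,scc[1]=1,scc[2]=?,scc[3]=?,scc[4]=?,scc[5]=?,scc[6]=?,scc[7]=2,scc[8]=?)
step 4: low=(low[0]=0,low[1]=1,low[2]=2,low[3]=5,low[4]=5,low[5]=?,low[6]=2,low[7]=7,low[8]=4); scc=(scc[0]=0,scc[1]=1,scc[2]=?,scc[3]=?,scc[4]=?,scc[5]=?,scc[6]=?,scc[7]=2,scc[8]=?)
step 5: low=(low[0]=0,low[1]=1,low[2]=2,low[3]=5,low[4]=5,low[5]=?,low[6]=2,low[7]=7,low[8]=4); scc=(scc[0]=0,scc[1]=1,scc[2]=?,scc[3]=3,scc[4]=3,scc[5]=?,scc[6]=?,scc[7]=2,scc[8]=?)
step 6: low=(low[0]=0,low[1]=1,low[2]=2,low[3]=5,low[4]=5,low[5]=?,low[6]=2,low[7]=7,low[8]=3); scc=(scc[0]=0,scc[1]=1,scc[2]=?,scc[3]=3,scc[4]=3,scc[5]=?,scc[6]=?,scc[7]=2,scc[8]=?)
step 7: low=(low[0]=0,low[1]=1,low[2]=2,low[3]=5,low[4]=5,low[5]=?,low[6]=2,low[7]=7,low[8]=3); scc=(scc[0]=0,scc[1]=1,scc[2]=?,scc[3]=3,scc[4]=3,scc[5]=?,scc[6]=?,scc[7]=2,scc[8]=?)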